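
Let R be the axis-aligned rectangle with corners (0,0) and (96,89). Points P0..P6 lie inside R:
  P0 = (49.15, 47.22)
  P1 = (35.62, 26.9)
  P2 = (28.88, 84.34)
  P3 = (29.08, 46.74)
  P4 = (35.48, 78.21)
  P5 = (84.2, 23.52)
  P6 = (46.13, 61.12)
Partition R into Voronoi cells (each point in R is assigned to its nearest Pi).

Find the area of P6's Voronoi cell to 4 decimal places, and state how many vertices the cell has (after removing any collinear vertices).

Area of P6's cell: 1427.2189 (6 vertices)

1. box [0,96]×[0,89]: [(0, 0) (96, 0) (96, 89) (0, 89)]
2. ⊥bis P6·P0 via (47.64,54.17): [(0, 43.8194) (96, 64.677) (96, 89) (0, 89)]  |A|=3336.1713
3. ⊥bis P6·P1 via (40.875,44.01): [(0, 56.564) (24.3032, 49.0997) (96, 64.677) (96, 89) (0, 89)]  |A|=3181.3051
4. ⊥bis P6·P2 via (37.505,72.73): [(11.139, 53.1428) (24.3032, 49.0997) (96, 64.677) (96, 89) (59.4058, 89)]  |A|=1935.5905
5. ⊥bis P6·P3 via (37.605,53.93): [(27.8183, 65.5338) (38.988, 52.2902) (96, 64.677) (96, 89) (59.4058, 89)]  |A|=1705.2549
6. ⊥bis P6·P4 via (40.805,69.665): [(30.0085, 62.9369) (38.988, 52.2902) (96, 64.677) (96, 89) (71.8318, 89)]  |A|=1476.6136
7. ⊥bis P6·P5 via (65.165,42.32): [(30.0085, 62.9369) (38.988, 52.2902) (84.8543, 62.2554) (96, 73.5404) (96, 89) (71.8318, 89)]  |A|=1427.2189
8. canonical 6-gon: [(30.0085, 62.9369) (38.988, 52.2902) (84.8543, 62.2554) (96, 73.5404) (96, 89) (71.8318, 89)]
9. shoelace: 1427.2189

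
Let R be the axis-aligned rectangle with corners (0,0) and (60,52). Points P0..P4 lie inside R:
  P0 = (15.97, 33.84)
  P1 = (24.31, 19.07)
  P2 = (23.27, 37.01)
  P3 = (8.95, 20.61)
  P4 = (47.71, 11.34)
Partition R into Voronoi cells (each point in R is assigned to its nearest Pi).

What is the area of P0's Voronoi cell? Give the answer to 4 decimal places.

1. box [0,60]×[0,52]: [(0, 0) (60, 0) (60, 52) (0, 52)]
2. ⊥bis P0·P1 via (20.14,26.455): [(0, 15.0828) (60, 48.9623) (60, 52) (0, 52)]  |A|=1198.6483
3. ⊥bis P0·P2 via (19.62,35.425): [(0, 15.0828) (22.8506, 27.9855) (12.4224, 52) (0, 52)]  |A|=570.9477
4. ⊥bis P0·P3 via (12.46,27.225): [(0, 33.8364) (17.1224, 24.7511) (22.8506, 27.9855) (12.4224, 52) (0, 52)]  |A|=410.3941
5. ⊥bis P0·P4 via (31.84,22.59): [(0, 33.8364) (17.1224, 24.7511) (22.8506, 27.9855) (12.4224, 52) (0, 52)]  |A|=410.3941
6. canonical 5-gon: [(0, 33.8364) (17.1224, 24.7511) (22.8506, 27.9855) (12.4224, 52) (0, 52)]
7. shoelace: 410.3941

Area of P0's cell: 410.3941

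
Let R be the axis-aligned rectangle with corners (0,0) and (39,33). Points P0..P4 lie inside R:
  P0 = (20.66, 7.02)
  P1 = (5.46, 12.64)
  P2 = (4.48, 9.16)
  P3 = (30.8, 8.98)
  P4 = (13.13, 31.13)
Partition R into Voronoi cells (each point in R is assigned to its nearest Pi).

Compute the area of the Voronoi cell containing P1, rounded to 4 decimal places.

Area of P1's cell: 181.5851

1. box [0,39]×[0,33]: [(0, 0) (39, 0) (39, 33) (0, 33)]
2. ⊥bis P1·P0 via (13.06,9.83): [(0, 0) (9.4255, 0) (21.6268, 33) (0, 33)]  |A|=512.3628
3. ⊥bis P1·P2 via (4.97,10.9): [(0, 12.2996) (12.6554, 8.7357) (21.6268, 33) (0, 33)]  |A|=393.3654
4. ⊥bis P1·P3 via (18.13,10.81): [(0, 12.2996) (12.6554, 8.7357) (21.148, 31.705) (21.335, 33) (0, 33)]  |A|=393.1765
5. ⊥bis P1·P4 via (9.295,21.885): [(0, 25.7407) (0, 12.2996) (12.6554, 8.7357) (16.4238, 18.9278)]  |A|=181.5851
6. canonical 4-gon: [(0, 25.7407) (0, 12.2996) (12.6554, 8.7357) (16.4238, 18.9278)]
7. shoelace: 181.5851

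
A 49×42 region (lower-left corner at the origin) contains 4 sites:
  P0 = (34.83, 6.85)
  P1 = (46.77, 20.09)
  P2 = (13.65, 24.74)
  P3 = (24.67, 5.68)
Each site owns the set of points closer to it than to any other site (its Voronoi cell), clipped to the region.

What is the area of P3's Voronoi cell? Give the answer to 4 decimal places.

1. box [0,49]×[0,42]: [(0, 0) (49, 0) (49, 42) (0, 42)]
2. ⊥bis P3·P0 via (29.75,6.265): [(0, 0) (30.4715, 0) (25.6348, 42) (0, 42)]  |A|=1178.2325
3. ⊥bis P3·P1 via (35.72,12.885): [(0, 0) (30.4715, 0) (27.5436, 25.4248) (16.736, 42) (0, 42)]  |A|=1104.482
4. ⊥bis P3·P2 via (19.16,15.21): [(0, 4.1322) (0, 0) (30.4715, 0) (28.1231, 20.3923)]  |A|=368.7959
5. canonical 4-gon: [(0, 4.1322) (0, 0) (30.4715, 0) (28.1231, 20.3923)]
6. shoelace: 368.7959

Area of P3's cell: 368.7959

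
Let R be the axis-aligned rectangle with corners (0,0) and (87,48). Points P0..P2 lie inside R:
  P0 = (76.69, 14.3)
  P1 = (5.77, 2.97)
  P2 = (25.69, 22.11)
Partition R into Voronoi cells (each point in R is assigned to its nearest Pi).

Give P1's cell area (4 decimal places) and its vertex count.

Area of P1's cell: 401.5595 (3 vertices)

1. box [0,87]×[0,48]: [(0, 0) (87, 0) (87, 48) (0, 48)]
2. ⊥bis P1·P0 via (41.23,8.635): [(0, 0) (42.6095, 0) (34.9411, 48) (0, 48)]  |A|=1861.2157
3. ⊥bis P1·P2 via (15.73,12.54): [(0, 28.911) (0, 0) (27.779, 0)]  |A|=401.5595
4. canonical 3-gon: [(0, 28.911) (0, 0) (27.779, 0)]
5. shoelace: 401.5595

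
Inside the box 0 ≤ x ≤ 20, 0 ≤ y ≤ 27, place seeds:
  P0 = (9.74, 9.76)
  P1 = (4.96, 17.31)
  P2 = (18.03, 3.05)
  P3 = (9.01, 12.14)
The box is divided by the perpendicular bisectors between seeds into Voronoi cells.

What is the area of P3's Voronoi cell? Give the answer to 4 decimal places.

Area of P3's cell: 118.9029

1. box [0,20]×[0,27]: [(0, 0) (20, 0) (20, 27) (0, 27)]
2. ⊥bis P3·P0 via (9.375,10.95): [(0, 8.0745) (20, 14.2089) (20, 27) (0, 27)]  |A|=317.166
3. ⊥bis P3·P1 via (6.985,14.725): [(0, 9.2532) (0, 8.0745) (20, 14.2089) (20, 24.9205)]  |A|=118.9029
4. ⊥bis P3·P2 via (13.52,7.595): [(0, 9.2532) (0, 8.0745) (20, 14.2089) (20, 24.9205)]  |A|=118.9029
5. canonical 4-gon: [(0, 9.2532) (0, 8.0745) (20, 14.2089) (20, 24.9205)]
6. shoelace: 118.9029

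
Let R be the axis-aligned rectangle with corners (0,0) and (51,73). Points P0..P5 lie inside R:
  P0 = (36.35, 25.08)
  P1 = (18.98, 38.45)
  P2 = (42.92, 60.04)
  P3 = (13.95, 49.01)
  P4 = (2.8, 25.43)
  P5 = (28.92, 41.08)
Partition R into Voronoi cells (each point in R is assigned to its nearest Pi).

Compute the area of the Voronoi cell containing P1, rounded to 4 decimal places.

1. box [0,51]×[0,73]: [(0, 0) (51, 0) (51, 73) (0, 73)]
2. ⊥bis P1·P0 via (27.665,31.765): [(0, 0) (3.2149, 0) (51, 62.0813) (51, 73) (0, 73)]  |A|=2239.7197
3. ⊥bis P1·P2 via (30.95,49.245): [(0, 0) (3.2149, 0) (36.4367, 43.161) (9.5268, 73) (0, 73)]  |A|=1541.456
4. ⊥bis P1·P3 via (16.465,43.73): [(0, 35.8873) (0, 0) (3.2149, 0) (36.4367, 43.161) (30.0765, 50.2135)]  |A|=874.8035
5. ⊥bis P1·P4 via (10.89,31.94): [(5.5763, 38.5434) (19.5327, 21.1997) (36.4367, 43.161) (30.0765, 50.2135)]  |A|=423.3467
6. ⊥bis P1·P5 via (23.95,39.765): [(22.1806, 46.4525) (5.5763, 38.5434) (19.5327, 21.1997) (26.4756, 30.2197)]  |A|=274.903
7. canonical 4-gon: [(22.1806, 46.4525) (5.5763, 38.5434) (19.5327, 21.1997) (26.4756, 30.2197)]
8. shoelace: 274.903

Area of P1's cell: 274.9030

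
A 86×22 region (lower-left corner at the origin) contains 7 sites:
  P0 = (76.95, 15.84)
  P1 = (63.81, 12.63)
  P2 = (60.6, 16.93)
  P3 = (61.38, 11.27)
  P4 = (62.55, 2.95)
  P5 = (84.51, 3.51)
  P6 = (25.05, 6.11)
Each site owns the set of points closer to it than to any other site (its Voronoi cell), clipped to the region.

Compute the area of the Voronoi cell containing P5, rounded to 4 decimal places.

Area of P5's cell: 113.1877

1. box [0,86]×[0,22]: [(0, 0) (86, 0) (86, 22) (0, 22)]
2. ⊥bis P5·P0 via (80.73,9.675): [(64.9505, 0) (86, 0) (86, 12.9062)]  |A|=135.8347
3. ⊥bis P5·P1 via (74.16,8.07): [(72.6972, 4.7498) (70.6045, 0) (86, 0) (86, 12.9062)]  |A|=122.4072
4. ⊥bis P5·P2 via (72.555,10.22): [(72.6972, 4.7498) (70.6045, 0) (86, 0) (86, 12.9062)]  |A|=122.4072
5. ⊥bis P5·P3 via (72.945,7.39): [(72.6972, 4.7498) (70.6045, 0) (86, 0) (86, 12.9062)]  |A|=122.4072
6. ⊥bis P5·P4 via (73.53,3.23): [(73.479, 5.2291) (73.6124, 0) (86, 0) (86, 12.9062)]  |A|=113.1877
7. ⊥bis P5·P6 via (54.78,4.81): [(73.479, 5.2291) (73.6124, 0) (86, 0) (86, 12.9062)]  |A|=113.1877
8. canonical 4-gon: [(73.479, 5.2291) (73.6124, 0) (86, 0) (86, 12.9062)]
9. shoelace: 113.1877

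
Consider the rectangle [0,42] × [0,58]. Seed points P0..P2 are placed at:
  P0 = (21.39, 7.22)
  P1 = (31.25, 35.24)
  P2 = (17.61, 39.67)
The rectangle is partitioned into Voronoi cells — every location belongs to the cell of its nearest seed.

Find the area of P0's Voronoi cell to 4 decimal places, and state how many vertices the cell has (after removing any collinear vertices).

Area of P0's cell: 877.5941 (5 vertices)

1. box [0,42]×[0,58]: [(0, 0) (42, 0) (42, 58) (0, 58)]
2. ⊥bis P0·P1 via (26.32,21.23): [(0, 30.4918) (0, 0) (42, 0) (42, 15.7123)]  |A|=970.2866
3. ⊥bis P0·P2 via (19.5,23.445): [(19.8948, 23.491) (0, 21.1735) (0, 0) (42, 0) (42, 15.7123)]  |A|=877.5941
4. canonical 5-gon: [(19.8948, 23.491) (0, 21.1735) (0, 0) (42, 0) (42, 15.7123)]
5. shoelace: 877.5941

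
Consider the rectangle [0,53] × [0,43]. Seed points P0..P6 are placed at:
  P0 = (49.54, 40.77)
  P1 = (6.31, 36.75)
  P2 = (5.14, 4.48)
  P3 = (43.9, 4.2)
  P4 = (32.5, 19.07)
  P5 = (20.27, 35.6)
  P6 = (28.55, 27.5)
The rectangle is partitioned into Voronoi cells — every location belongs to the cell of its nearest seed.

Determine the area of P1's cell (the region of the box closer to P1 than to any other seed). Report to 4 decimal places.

Area of P1's cell: 289.5622

1. box [0,53]×[0,43]: [(0, 0) (53, 0) (53, 43) (0, 43)]
2. ⊥bis P1·P0 via (27.925,38.76): [(0, 0) (31.5293, 0) (27.5307, 43) (0, 43)]  |A|=1269.791
3. ⊥bis P1·P2 via (5.725,20.615): [(0, 20.8226) (29.6931, 19.746) (27.5307, 43) (0, 43)]  |A|=649.3584
4. ⊥bis P1·P3 via (25.105,20.475): [(0, 20.8226) (24.6326, 19.9295) (29.187, 25.189) (27.5307, 43) (0, 43)]  |A|=635.6325
5. ⊥bis P1·P4 via (19.405,27.91): [(0, 20.8226) (14.2712, 20.3051) (27.7803, 40.3166) (27.5307, 43) (0, 43)]  |A|=491.2744
6. ⊥bis P1·P5 via (13.29,36.175): [(0, 20.8226) (11.9895, 20.3879) (13.8522, 43) (0, 43)]  |A|=289.5622
7. ⊥bis P1·P6 via (17.43,32.125): [(0, 20.8226) (11.9895, 20.3879) (13.8522, 43) (0, 43)]  |A|=289.5622
8. canonical 4-gon: [(0, 20.8226) (11.9895, 20.3879) (13.8522, 43) (0, 43)]
9. shoelace: 289.5622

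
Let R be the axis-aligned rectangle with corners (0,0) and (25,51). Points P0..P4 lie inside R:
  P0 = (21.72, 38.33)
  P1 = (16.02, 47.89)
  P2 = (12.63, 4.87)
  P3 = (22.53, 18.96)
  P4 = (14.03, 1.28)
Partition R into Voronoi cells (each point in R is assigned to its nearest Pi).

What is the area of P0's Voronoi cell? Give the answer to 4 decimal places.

1. box [0,25]×[0,51]: [(0, 0) (25, 0) (25, 51) (0, 51)]
2. ⊥bis P0·P1 via (18.87,43.11): [(0, 31.8591) (0, 0) (25, 0) (25, 46.7649)]  |A|=982.7997
3. ⊥bis P0·P2 via (17.175,21.6): [(0, 31.8591) (0, 26.2659) (25, 19.4742) (25, 46.7649)]  |A|=411.0485
4. ⊥bis P0·P3 via (22.125,28.645): [(0, 31.8591) (0, 27.7198) (25, 28.7652) (25, 46.7649)]  |A|=276.737
5. ⊥bis P0·P4 via (17.875,19.805): [(0, 31.8591) (0, 27.7198) (25, 28.7652) (25, 46.7649)]  |A|=276.737
6. canonical 4-gon: [(0, 31.8591) (0, 27.7198) (25, 28.7652) (25, 46.7649)]
7. shoelace: 276.737

Area of P0's cell: 276.7370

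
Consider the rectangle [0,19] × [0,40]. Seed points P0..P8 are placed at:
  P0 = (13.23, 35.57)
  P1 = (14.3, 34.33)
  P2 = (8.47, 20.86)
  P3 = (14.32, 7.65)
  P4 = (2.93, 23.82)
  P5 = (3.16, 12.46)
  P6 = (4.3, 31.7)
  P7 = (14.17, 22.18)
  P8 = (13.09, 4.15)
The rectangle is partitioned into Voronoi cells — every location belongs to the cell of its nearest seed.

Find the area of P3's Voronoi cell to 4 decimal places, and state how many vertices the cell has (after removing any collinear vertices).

1. box [0,19]×[0,40]: [(0, 0) (19, 0) (19, 40) (0, 40)]
2. ⊥bis P3·P0 via (13.775,21.61): [(0, 21.0722) (0, 0) (19, 0) (19, 21.814)]  |A|=407.419
3. ⊥bis P3·P1 via (14.31,20.99): [(0, 20.9793) (0, 0) (19, 0) (19, 20.9935)]  |A|=398.7415
4. ⊥bis P3·P2 via (11.395,14.255): [(0, 9.2088) (0, 0) (19, 0) (19, 17.6228)]  |A|=254.9003
5. ⊥bis P3·P4 via (8.625,15.735): [(0, 9.2088) (0, 0) (19, 0) (19, 17.6228)]  |A|=254.9003
6. ⊥bis P3·P5 via (8.74,10.055): [(10.3509, 13.7926) (4.4063, 0) (19, 0) (19, 17.6228)]  |A|=176.8537
7. ⊥bis P3·P6 via (9.31,19.675): [(10.3509, 13.7926) (4.4063, 0) (19, 0) (19, 17.6228)]  |A|=176.8537
8. ⊥bis P3·P7 via (14.245,14.915): [(12.8529, 14.9006) (10.3509, 13.7926) (4.4063, 0) (19, 0) (19, 14.9641)]  |A|=168.6819
9. ⊥bis P3·P8 via (13.705,5.9): [(12.8529, 14.9006) (10.3509, 13.7926) (7.8379, 7.9619) (19, 4.0392) (19, 14.9641)]  |A|=88.0421
10. canonical 5-gon: [(12.8529, 14.9006) (10.3509, 13.7926) (7.8379, 7.9619) (19, 4.0392) (19, 14.9641)]
11. shoelace: 88.0421

Area of P3's cell: 88.0421 (5 vertices)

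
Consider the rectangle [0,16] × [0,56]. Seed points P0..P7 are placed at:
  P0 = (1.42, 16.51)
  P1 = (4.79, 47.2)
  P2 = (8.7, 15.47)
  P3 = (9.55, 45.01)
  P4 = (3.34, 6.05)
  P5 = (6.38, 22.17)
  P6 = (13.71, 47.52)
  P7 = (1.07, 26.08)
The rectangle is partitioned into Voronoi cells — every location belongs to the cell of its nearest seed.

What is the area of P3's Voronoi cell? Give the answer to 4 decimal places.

1. box [0,16]×[0,56]: [(0, 0) (16, 0) (16, 56) (0, 56)]
2. ⊥bis P3·P0 via (5.485,30.76): [(0, 32.3247) (16, 27.7605) (16, 56) (0, 56)]  |A|=415.319
3. ⊥bis P3·P1 via (7.17,46.105): [(0.7336, 32.1154) (16, 27.7605) (16, 56) (11.7225, 56)]  |A|=266.6408
4. ⊥bis P3·P2 via (9.125,30.24): [(0.7336, 32.1154) (7.104, 30.2982) (16, 30.0422) (16, 56) (11.7225, 56)]  |A|=256.4917
5. ⊥bis P3·P4 via (6.445,25.53): [(0.7336, 32.1154) (7.104, 30.2982) (16, 30.0422) (16, 56) (11.7225, 56)]  |A|=256.4917
6. ⊥bis P3·P5 via (7.965,33.59): [(1.8054, 34.4449) (16, 32.4748) (16, 56) (11.7225, 56)]  |A|=213.0662
7. ⊥bis P3·P6 via (11.63,46.265): [(9.1413, 50.3897) (1.8054, 34.4449) (16, 32.4748) (16, 39.0223)]  |A|=142.8448
8. ⊥bis P3·P7 via (5.31,35.545): [(9.1413, 50.3897) (2.8239, 36.6587) (10.4414, 33.2463) (16, 32.4748) (16, 39.0223)]  |A|=132.6753
9. canonical 5-gon: [(9.1413, 50.3897) (2.8239, 36.6587) (10.4414, 33.2463) (16, 32.4748) (16, 39.0223)]
10. shoelace: 132.6753

Area of P3's cell: 132.6753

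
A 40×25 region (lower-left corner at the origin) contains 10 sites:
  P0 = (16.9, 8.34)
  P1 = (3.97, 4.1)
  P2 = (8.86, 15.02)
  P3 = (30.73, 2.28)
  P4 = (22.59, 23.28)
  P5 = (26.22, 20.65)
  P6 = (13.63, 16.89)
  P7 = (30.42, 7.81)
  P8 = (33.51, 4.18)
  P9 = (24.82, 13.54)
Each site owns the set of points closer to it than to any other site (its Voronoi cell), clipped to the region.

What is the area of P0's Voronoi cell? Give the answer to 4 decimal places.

Area of P0's cell: 140.2154

1. box [0,40]×[0,25]: [(0, 0) (40, 0) (40, 25) (0, 25)]
2. ⊥bis P0·P1 via (10.435,6.22): [(12.4747, 0) (40, 0) (40, 25) (4.2767, 25)]  |A|=790.6084
3. ⊥bis P0·P2 via (12.88,11.68): [(9.8431, 8.0249) (12.4747, 0) (40, 0) (40, 25) (23.9469, 25)]  |A|=623.6563
4. ⊥bis P0·P3 via (23.815,5.31): [(9.8431, 8.0249) (12.4747, 0) (21.4883, 0) (32.4427, 25) (23.9469, 25)]  |A|=297.7938
5. ⊥bis P0·P4 via (19.745,15.81): [(17.1367, 16.8034) (9.8431, 8.0249) (12.4747, 0) (21.4883, 0) (27.1758, 12.9799)]  |A|=192.5711
6. ⊥bis P0·P5 via (21.56,14.495): [(19.9022, 15.7501) (17.1367, 16.8034) (9.8431, 8.0249) (12.4747, 0) (21.4883, 0) (26.2754, 10.925)]  |A|=183.8504
7. ⊥bis P0·P6 via (15.265,12.615): [(21.097, 14.8455) (12.9078, 11.7135) (9.8431, 8.0249) (12.4747, 0) (21.4883, 0) (26.2754, 10.925)]  |A|=169.0102
8. ⊥bis P0·P7 via (23.66,8.075): [(23.8439, 12.7659) (21.097, 14.8455) (12.9078, 11.7135) (9.8431, 8.0249) (12.4747, 0) (21.4883, 0) (23.5257, 4.6498)]  |A|=158.8504
9. ⊥bis P0·P8 via (25.205,6.26): [(23.8439, 12.7659) (21.097, 14.8455) (12.9078, 11.7135) (9.8431, 8.0249) (12.4747, 0) (21.4883, 0) (23.5257, 4.6498)]  |A|=158.8504
10. ⊥bis P0·P9 via (20.86,10.94): [(23.6082, 6.7542) (18.858, 13.9892) (12.9078, 11.7135) (9.8431, 8.0249) (12.4747, 0) (21.4883, 0) (23.5257, 4.6498)]  |A|=140.2154
11. canonical 7-gon: [(23.6082, 6.7542) (18.858, 13.9892) (12.9078, 11.7135) (9.8431, 8.0249) (12.4747, 0) (21.4883, 0) (23.5257, 4.6498)]
12. shoelace: 140.2154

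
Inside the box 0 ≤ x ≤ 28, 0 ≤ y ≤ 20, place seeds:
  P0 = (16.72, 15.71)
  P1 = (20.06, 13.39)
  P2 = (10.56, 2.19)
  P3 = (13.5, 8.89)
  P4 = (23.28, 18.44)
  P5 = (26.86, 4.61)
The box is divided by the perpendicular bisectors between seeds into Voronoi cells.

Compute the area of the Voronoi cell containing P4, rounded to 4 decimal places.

Area of P4's cell: 46.2517

1. box [0,28]×[0,20]: [(0, 0) (28, 0) (28, 20) (0, 20)]
2. ⊥bis P4·P0 via (20,17.075): [(27.1059, 0) (28, 0) (28, 20) (18.7827, 20)]  |A|=101.1136
3. ⊥bis P4·P1 via (21.67,15.915): [(20.0539, 16.9455) (28, 11.8788) (28, 20) (18.7827, 20)]  |A|=46.343
4. ⊥bis P4·P2 via (16.92,10.315): [(20.0539, 16.9455) (28, 11.8788) (28, 20) (18.7827, 20)]  |A|=46.343
5. ⊥bis P4·P3 via (18.39,13.665): [(20.0539, 16.9455) (28, 11.8788) (28, 20) (18.7827, 20)]  |A|=46.343
6. ⊥bis P4·P5 via (25.07,11.525): [(20.0539, 16.9455) (27.5487, 12.1666) (28, 12.2835) (28, 20) (18.7827, 20)]  |A|=46.2517
7. canonical 5-gon: [(20.0539, 16.9455) (27.5487, 12.1666) (28, 12.2835) (28, 20) (18.7827, 20)]
8. shoelace: 46.2517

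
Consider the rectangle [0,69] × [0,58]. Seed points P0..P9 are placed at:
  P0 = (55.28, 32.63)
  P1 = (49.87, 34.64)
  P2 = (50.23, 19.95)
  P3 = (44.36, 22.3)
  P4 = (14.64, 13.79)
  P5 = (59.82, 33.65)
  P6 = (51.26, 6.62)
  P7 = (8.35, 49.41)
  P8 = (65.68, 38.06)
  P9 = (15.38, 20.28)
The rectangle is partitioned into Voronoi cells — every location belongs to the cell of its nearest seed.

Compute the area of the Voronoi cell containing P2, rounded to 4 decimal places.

1. box [0,69]×[0,58]: [(0, 0) (69, 0) (69, 58) (0, 58)]
2. ⊥bis P2·P0 via (52.755,26.29): [(0, 47.3005) (0, 0) (69, 0) (69, 19.8202)]  |A|=2315.6626
3. ⊥bis P2·P1 via (50.05,27.295): [(50.221, 27.2992) (0, 26.0685) (0, 0) (69, 0) (69, 19.8202)]  |A|=1782.5157
4. ⊥bis P2·P3 via (47.295,21.125): [(50.221, 27.2992) (49.7623, 27.2879) (38.8378, 0) (69, 0) (69, 19.8202)]  |A|=604.0009
5. ⊥bis P2·P4 via (32.435,16.87): [(50.221, 27.2992) (49.7623, 27.2879) (38.8378, 0) (69, 0) (69, 19.8202)]  |A|=604.0009
6. ⊥bis P2·P5 via (55.025,26.8): [(59.7114, 23.5195) (50.221, 27.2992) (49.7623, 27.2879) (38.8378, 0) (69, 0) (69, 17.0175)]  |A|=590.9844
7. ⊥bis P2·P6 via (50.745,13.285): [(59.7114, 23.5195) (50.221, 27.2992) (49.7623, 27.2879) (43.946, 12.7596) (69, 14.6956) (69, 17.0175)]  |A|=214.4638
8. ⊥bis P2·P7 via (29.29,34.68): [(59.7114, 23.5195) (50.221, 27.2992) (49.7623, 27.2879) (43.946, 12.7596) (69, 14.6956) (69, 17.0175)]  |A|=214.4638
9. ⊥bis P2·P8 via (57.955,29.005): [(59.7114, 23.5195) (50.221, 27.2992) (49.7623, 27.2879) (43.946, 12.7596) (69, 14.6956) (69, 17.0175)]  |A|=214.4638
10. ⊥bis P2·P9 via (32.805,20.115): [(59.7114, 23.5195) (50.221, 27.2992) (49.7623, 27.2879) (43.946, 12.7596) (69, 14.6956) (69, 17.0175)]  |A|=214.4638
11. canonical 6-gon: [(59.7114, 23.5195) (50.221, 27.2992) (49.7623, 27.2879) (43.946, 12.7596) (69, 14.6956) (69, 17.0175)]
12. shoelace: 214.4638

Area of P2's cell: 214.4638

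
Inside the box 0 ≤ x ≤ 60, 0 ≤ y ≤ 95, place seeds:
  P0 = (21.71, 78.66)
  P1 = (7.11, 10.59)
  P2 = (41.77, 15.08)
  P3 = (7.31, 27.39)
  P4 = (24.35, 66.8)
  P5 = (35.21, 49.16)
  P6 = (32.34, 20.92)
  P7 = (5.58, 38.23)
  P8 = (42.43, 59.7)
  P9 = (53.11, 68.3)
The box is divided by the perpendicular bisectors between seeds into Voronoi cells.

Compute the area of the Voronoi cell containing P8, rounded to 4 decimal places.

1. box [0,60]×[0,95]: [(0, 0) (60, 0) (60, 95) (0, 95)]
2. ⊥bis P8·P0 via (32.07,69.18): [(0, 34.133) (0, 0) (60, 0) (60, 95) (55.6968, 95)]  |A|=4004.9526
3. ⊥bis P8·P1 via (24.77,35.145): [(10.3898, 45.4873) (60, 9.8075) (60, 95) (55.6968, 95)]  |A|=2219.7403
4. ⊥bis P8·P2 via (42.1,37.39): [(10.3898, 45.4873) (21.219, 37.6989) (60, 37.1252) (60, 95) (55.6968, 95)]  |A|=1690.0367
5. ⊥bis P8·P3 via (24.87,43.545): [(16.7194, 52.4045) (30.3729, 37.5635) (60, 37.1252) (60, 95) (55.6968, 95)]  |A|=1560.9317
6. ⊥bis P8·P4 via (33.39,63.25): [(38.4617, 76.1651) (25.418, 42.9494) (30.3729, 37.5635) (60, 37.1252) (60, 95) (55.6968, 95)]  |A|=1354.8025
7. ⊥bis P8·P5 via (38.82,54.43): [(38.4617, 76.1651) (31.8117, 59.2308) (60, 39.9215) (60, 95) (55.6968, 95)]  |A|=936.5517
8. ⊥bis P8·P6 via (37.385,40.31): [(38.4617, 76.1651) (31.8117, 59.2308) (60, 39.9215) (60, 95) (55.6968, 95)]  |A|=936.5517
9. ⊥bis P8·P7 via (24.005,48.965): [(38.4617, 76.1651) (31.8117, 59.2308) (60, 39.9215) (60, 95) (55.6968, 95)]  |A|=936.5517
10. ⊥bis P8·P9 via (47.77,64): [(38.3019, 75.7581) (31.8117, 59.2308) (60, 39.9215) (60, 48.812)]  |A|=392.0532
11. canonical 4-gon: [(38.3019, 75.7581) (31.8117, 59.2308) (60, 39.9215) (60, 48.812)]
12. shoelace: 392.0532

Area of P8's cell: 392.0532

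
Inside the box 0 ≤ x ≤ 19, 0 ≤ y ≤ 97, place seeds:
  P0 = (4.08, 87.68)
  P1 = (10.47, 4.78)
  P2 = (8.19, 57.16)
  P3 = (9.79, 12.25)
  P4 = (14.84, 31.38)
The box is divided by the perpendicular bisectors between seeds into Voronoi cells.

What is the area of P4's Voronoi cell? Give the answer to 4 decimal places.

Area of P4's cell: 402.6502

1. box [0,19]×[0,97]: [(0, 0) (19, 0) (19, 97) (0, 97)]
2. ⊥bis P4·P0 via (9.46,59.53): [(0, 57.722) (0, 0) (19, 0) (19, 61.3533)]  |A|=1131.2153
3. ⊥bis P4·P1 via (12.655,18.08): [(0, 57.722) (0, 20.159) (19, 17.0376) (19, 61.3533)]  |A|=777.8471
4. ⊥bis P4·P2 via (11.515,44.27): [(0, 41.2997) (0, 20.159) (19, 17.0376) (19, 46.2008)]  |A|=477.8862
5. ⊥bis P4·P3 via (12.315,21.815): [(0, 41.2997) (0, 25.066) (19, 20.0503) (19, 46.2008)]  |A|=402.6502
6. canonical 4-gon: [(0, 41.2997) (0, 25.066) (19, 20.0503) (19, 46.2008)]
7. shoelace: 402.6502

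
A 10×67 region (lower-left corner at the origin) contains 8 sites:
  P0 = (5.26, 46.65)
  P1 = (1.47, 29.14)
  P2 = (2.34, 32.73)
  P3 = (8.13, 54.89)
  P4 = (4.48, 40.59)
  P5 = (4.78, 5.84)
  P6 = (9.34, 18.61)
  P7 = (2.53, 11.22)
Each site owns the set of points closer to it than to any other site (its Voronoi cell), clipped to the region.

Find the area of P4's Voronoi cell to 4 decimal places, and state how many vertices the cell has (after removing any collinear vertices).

Area of P4's cell: 73.7617 (4 vertices)

1. box [0,10]×[0,67]: [(0, 0) (10, 0) (10, 67) (0, 67)]
2. ⊥bis P4·P0 via (4.87,43.62): [(0, 44.2468) (0, 0) (10, 0) (10, 42.9597)]  |A|=436.0327
3. ⊥bis P4·P1 via (2.975,34.865): [(0, 44.2468) (0, 35.6471) (10, 33.0183) (10, 42.9597)]  |A|=92.706
4. ⊥bis P4·P2 via (3.41,36.66): [(0, 44.2468) (0, 37.5884) (10, 34.8658) (10, 42.9597)]  |A|=73.7617
5. ⊥bis P4·P3 via (6.305,47.74): [(0, 44.2468) (0, 37.5884) (10, 34.8658) (10, 42.9597)]  |A|=73.7617
6. ⊥bis P4·P5 via (4.63,23.215): [(0, 44.2468) (0, 37.5884) (10, 34.8658) (10, 42.9597)]  |A|=73.7617
7. ⊥bis P4·P6 via (6.91,29.6): [(0, 44.2468) (0, 37.5884) (10, 34.8658) (10, 42.9597)]  |A|=73.7617
8. ⊥bis P4·P7 via (3.505,25.905): [(0, 44.2468) (0, 37.5884) (10, 34.8658) (10, 42.9597)]  |A|=73.7617
9. canonical 4-gon: [(0, 44.2468) (0, 37.5884) (10, 34.8658) (10, 42.9597)]
10. shoelace: 73.7617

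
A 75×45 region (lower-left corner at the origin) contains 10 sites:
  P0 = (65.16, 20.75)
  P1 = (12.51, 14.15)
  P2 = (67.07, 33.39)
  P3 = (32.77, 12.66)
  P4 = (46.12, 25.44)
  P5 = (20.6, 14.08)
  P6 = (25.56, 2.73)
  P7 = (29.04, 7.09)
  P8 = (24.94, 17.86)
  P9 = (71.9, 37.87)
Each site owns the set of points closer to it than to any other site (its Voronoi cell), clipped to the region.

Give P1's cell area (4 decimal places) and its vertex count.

1. box [0,75]×[0,45]: [(0, 0) (75, 0) (75, 45) (0, 45)]
2. ⊥bis P1·P0 via (38.835,17.45): [(0, 0) (41.0225, 0) (35.3814, 45) (0, 45)]  |A|=1719.0878
3. ⊥bis P1·P2 via (39.79,23.77): [(0, 0) (41.0225, 0) (37.0791, 31.4575) (32.3035, 45) (0, 45)]  |A|=1698.2462
4. ⊥bis P1·P3 via (22.64,13.405): [(0, 0) (21.6541, 0) (24.9636, 45) (0, 45)]  |A|=1048.8997
5. ⊥bis P1·P4 via (29.315,19.795): [(0, 0) (21.6541, 0) (24.2245, 34.9494) (20.8483, 45) (0, 45)]  |A|=1028.2192
6. ⊥bis P1·P5 via (16.555,14.115): [(0, 0) (16.4329, 0) (16.8222, 45) (0, 45)]  |A|=748.2399
7. ⊥bis P1·P6 via (19.035,8.44): [(0, 0) (11.6492, 0) (16.4806, 5.5211) (16.8222, 45) (0, 45)]  |A|=735.0344
8. ⊥bis P1·P7 via (20.775,10.62): [(0, 0) (11.6492, 0) (16.4806, 5.5211) (16.8222, 45) (0, 45)]  |A|=735.0344
9. ⊥bis P1·P8 via (18.725,16.005): [(0, 0) (11.6492, 0) (16.4806, 5.5211) (16.632, 23.0173) (10.0708, 45) (0, 45)]  |A|=660.8272
10. ⊥bis P1·P9 via (42.205,26.01): [(0, 0) (11.6492, 0) (16.4806, 5.5211) (16.632, 23.0173) (10.0708, 45) (0, 45)]  |A|=660.8272
11. canonical 6-gon: [(0, 0) (11.6492, 0) (16.4806, 5.5211) (16.632, 23.0173) (10.0708, 45) (0, 45)]
12. shoelace: 660.8272

Area of P1's cell: 660.8272 (6 vertices)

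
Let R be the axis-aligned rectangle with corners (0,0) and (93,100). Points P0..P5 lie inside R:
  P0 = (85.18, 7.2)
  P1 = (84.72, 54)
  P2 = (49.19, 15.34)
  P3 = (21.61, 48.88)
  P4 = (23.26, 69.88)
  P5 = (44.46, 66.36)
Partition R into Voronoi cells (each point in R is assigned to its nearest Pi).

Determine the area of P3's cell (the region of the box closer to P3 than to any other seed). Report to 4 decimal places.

Area of P3's cell: 1605.7927

1. box [0,93]×[0,100]: [(0, 0) (93, 0) (93, 100) (0, 100)]
2. ⊥bis P3·P0 via (53.395,28.04): [(0, 0) (35.0104, 0) (93, 88.4452) (93, 100) (0, 100)]  |A|=6735.5496
3. ⊥bis P3·P1 via (53.165,51.44): [(0, 0) (35.0104, 0) (54.8797, 30.3044) (49.2254, 100) (0, 100)]  |A|=4989.8667
4. ⊥bis P3·P2 via (35.4,32.11): [(0, 3.0005) (53.5241, 47.0135) (49.2254, 100) (0, 100)]  |A|=3900.0471
5. ⊥bis P3·P4 via (22.435,59.38): [(0, 61.1428) (0, 3.0005) (53.5241, 47.0135) (52.7139, 57.0009)]  |A|=1817.5664
6. ⊥bis P3·P5 via (33.035,57.62): [(32.2804, 58.6064) (0, 61.1428) (0, 3.0005) (45.9275, 40.7668)]  |A|=1605.7927
7. canonical 4-gon: [(32.2804, 58.6064) (0, 61.1428) (0, 3.0005) (45.9275, 40.7668)]
8. shoelace: 1605.7927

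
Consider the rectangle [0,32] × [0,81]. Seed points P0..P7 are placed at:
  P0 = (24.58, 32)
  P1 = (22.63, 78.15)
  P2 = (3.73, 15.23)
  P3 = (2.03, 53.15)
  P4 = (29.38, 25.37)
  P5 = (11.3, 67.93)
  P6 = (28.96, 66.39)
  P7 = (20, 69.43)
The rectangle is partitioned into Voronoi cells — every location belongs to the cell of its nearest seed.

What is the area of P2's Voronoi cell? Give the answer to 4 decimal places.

1. box [0,32]×[0,81]: [(0, 0) (32, 0) (32, 81) (0, 81)]
2. ⊥bis P2·P0 via (14.155,23.615): [(0, 41.2138) (0, 0) (32, 0) (32, 1.4285)]  |A|=682.2761
3. ⊥bis P2·P1 via (13.18,46.69): [(0, 41.2138) (0, 0) (32, 0) (32, 1.4285)]  |A|=682.2761
4. ⊥bis P2·P3 via (2.88,34.19): [(5.553, 34.3098) (0, 34.0609) (0, 0) (32, 0) (32, 1.4285)]  |A|=662.4161
5. ⊥bis P2·P4 via (16.555,20.3): [(16.2976, 20.9511) (5.553, 34.3098) (0, 34.0609) (0, 0) (24.58, 0)]  |A|=573.4726
6. ⊥bis P2·P5 via (7.515,41.58): [(16.2976, 20.9511) (5.553, 34.3098) (0, 34.0609) (0, 0) (24.58, 0)]  |A|=573.4726
7. ⊥bis P2·P6 via (16.345,40.81): [(16.2976, 20.9511) (5.553, 34.3098) (0, 34.0609) (0, 0) (24.58, 0)]  |A|=573.4726
8. ⊥bis P2·P7 via (11.865,42.33): [(16.2976, 20.9511) (5.553, 34.3098) (0, 34.0609) (0, 0) (24.58, 0)]  |A|=573.4726
9. canonical 5-gon: [(16.2976, 20.9511) (5.553, 34.3098) (0, 34.0609) (0, 0) (24.58, 0)]
10. shoelace: 573.4726

Area of P2's cell: 573.4726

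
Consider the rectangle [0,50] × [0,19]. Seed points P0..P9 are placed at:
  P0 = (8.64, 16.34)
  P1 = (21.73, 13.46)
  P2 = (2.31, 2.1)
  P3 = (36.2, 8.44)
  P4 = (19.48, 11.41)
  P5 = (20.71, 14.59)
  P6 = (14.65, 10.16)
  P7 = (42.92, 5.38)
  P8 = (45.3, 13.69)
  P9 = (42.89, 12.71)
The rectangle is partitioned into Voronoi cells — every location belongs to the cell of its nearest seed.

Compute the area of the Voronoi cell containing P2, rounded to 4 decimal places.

1. box [0,50]×[0,19]: [(0, 0) (50, 0) (50, 19) (0, 19)]
2. ⊥bis P2·P0 via (5.475,9.22): [(0, 11.6538) (0, 0) (26.2164, 0)]  |A|=152.7596
3. ⊥bis P2·P1 via (12.02,7.78): [(13.1816, 5.7942) (0, 11.6538) (0, 0) (16.571, 0)]  |A|=124.8159
4. ⊥bis P2·P3 via (19.255,5.27): [(13.1816, 5.7942) (0, 11.6538) (0, 0) (16.571, 0)]  |A|=124.8159
5. ⊥bis P2·P4 via (10.895,6.755): [(10.8552, 6.8284) (0, 11.6538) (0, 0) (14.5577, 0)]  |A|=112.9548
6. ⊥bis P2·P5 via (11.51,8.345): [(10.8552, 6.8284) (0, 11.6538) (0, 0) (14.5577, 0)]  |A|=112.9548
7. ⊥bis P2·P6 via (8.48,6.13): [(6.8654, 8.6019) (0, 11.6538) (0, 0) (12.4839, 0)]  |A|=93.6967
8. ⊥bis P2·P7 via (22.615,3.74): [(6.8654, 8.6019) (0, 11.6538) (0, 0) (12.4839, 0)]  |A|=93.6967
9. ⊥bis P2·P8 via (23.805,7.895): [(6.8654, 8.6019) (0, 11.6538) (0, 0) (12.4839, 0)]  |A|=93.6967
10. ⊥bis P2·P9 via (22.6,7.405): [(6.8654, 8.6019) (0, 11.6538) (0, 0) (12.4839, 0)]  |A|=93.6967
11. canonical 4-gon: [(6.8654, 8.6019) (0, 11.6538) (0, 0) (12.4839, 0)]
12. shoelace: 93.6967

Area of P2's cell: 93.6967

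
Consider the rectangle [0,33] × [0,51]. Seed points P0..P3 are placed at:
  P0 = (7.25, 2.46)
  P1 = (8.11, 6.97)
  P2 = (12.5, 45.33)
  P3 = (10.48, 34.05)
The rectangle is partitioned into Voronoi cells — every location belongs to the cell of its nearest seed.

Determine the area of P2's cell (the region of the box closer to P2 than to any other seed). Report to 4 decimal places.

Area of P2's cell: 402.8370

1. box [0,33]×[0,51]: [(0, 0) (33, 0) (33, 51) (0, 51)]
2. ⊥bis P2·P0 via (9.875,23.895): [(0, 25.1043) (33, 21.063) (33, 51) (0, 51)]  |A|=921.2385
3. ⊥bis P2·P1 via (10.305,26.15): [(0, 27.3293) (33, 23.5527) (33, 51) (0, 51)]  |A|=843.446
4. ⊥bis P2·P3 via (11.49,39.69): [(0, 41.7476) (33, 35.838) (33, 51) (0, 51)]  |A|=402.837
5. canonical 4-gon: [(0, 41.7476) (33, 35.838) (33, 51) (0, 51)]
6. shoelace: 402.837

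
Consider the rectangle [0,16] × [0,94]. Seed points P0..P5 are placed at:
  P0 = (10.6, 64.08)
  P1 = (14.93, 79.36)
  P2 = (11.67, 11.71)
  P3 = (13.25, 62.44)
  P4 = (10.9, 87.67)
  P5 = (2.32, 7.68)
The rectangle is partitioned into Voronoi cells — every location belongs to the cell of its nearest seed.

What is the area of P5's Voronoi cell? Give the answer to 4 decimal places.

Area of P5's cell: 144.8340

1. box [0,16]×[0,94]: [(0, 0) (16, 0) (16, 94) (0, 94)]
2. ⊥bis P5·P0 via (6.46,35.88): [(0, 36.8284) (0, 0) (16, 0) (16, 34.4794)]  |A|=570.4626
3. ⊥bis P5·P1 via (8.625,43.52): [(0, 36.8284) (0, 0) (16, 0) (16, 34.4794)]  |A|=570.4626
4. ⊥bis P5·P2 via (6.995,9.695): [(0, 25.9241) (0, 0) (11.1737, 0)]  |A|=144.834
5. ⊥bis P5·P3 via (7.785,35.06): [(0, 25.9241) (0, 0) (11.1737, 0)]  |A|=144.834
6. ⊥bis P5·P4 via (6.61,47.675): [(0, 25.9241) (0, 0) (11.1737, 0)]  |A|=144.834
7. canonical 3-gon: [(0, 25.9241) (0, 0) (11.1737, 0)]
8. shoelace: 144.834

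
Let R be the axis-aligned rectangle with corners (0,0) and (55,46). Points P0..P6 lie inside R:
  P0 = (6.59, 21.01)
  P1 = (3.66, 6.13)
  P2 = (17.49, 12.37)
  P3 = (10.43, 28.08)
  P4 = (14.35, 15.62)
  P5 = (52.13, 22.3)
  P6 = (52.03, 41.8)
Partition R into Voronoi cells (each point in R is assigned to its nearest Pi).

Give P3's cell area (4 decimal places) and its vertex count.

Area of P3's cell: 633.1176 (7 vertices)

1. box [0,55]×[0,46]: [(0, 0) (55, 0) (55, 46) (0, 46)]
2. ⊥bis P3·P0 via (8.51,24.545): [(0, 29.1671) (53.7009, 0) (55, 0) (55, 46) (0, 46)]  |A|=1746.8493
3. ⊥bis P3·P1 via (7.045,17.105): [(0, 29.1671) (42.1336, 6.2827) (55, 2.3143) (55, 46) (0, 46)]  |A|=1727.8799
4. ⊥bis P3·P2 via (13.96,20.225): [(0, 29.1671) (15.3301, 20.8407) (55, 38.6682) (55, 46) (0, 46)]  |A|=966.3313
5. ⊥bis P3·P4 via (12.39,21.85): [(0, 29.1671) (13.0751, 22.0655) (29.6804, 27.2897) (55, 38.6682) (55, 46) (0, 46)]  |A|=950.2718
6. ⊥bis P3·P5 via (31.28,25.19): [(0, 29.1671) (13.0751, 22.0655) (29.6804, 27.2897) (31.6966, 28.1958) (34.1645, 46) (0, 46)]  |A|=679.3632
7. ⊥bis P3·P6 via (31.23,34.94): [(0, 29.1671) (13.0751, 22.0655) (29.6804, 27.2897) (31.6966, 28.1958) (32.2167, 31.9481) (27.5823, 46) (0, 46)]  |A|=633.1176
8. canonical 7-gon: [(0, 29.1671) (13.0751, 22.0655) (29.6804, 27.2897) (31.6966, 28.1958) (32.2167, 31.9481) (27.5823, 46) (0, 46)]
9. shoelace: 633.1176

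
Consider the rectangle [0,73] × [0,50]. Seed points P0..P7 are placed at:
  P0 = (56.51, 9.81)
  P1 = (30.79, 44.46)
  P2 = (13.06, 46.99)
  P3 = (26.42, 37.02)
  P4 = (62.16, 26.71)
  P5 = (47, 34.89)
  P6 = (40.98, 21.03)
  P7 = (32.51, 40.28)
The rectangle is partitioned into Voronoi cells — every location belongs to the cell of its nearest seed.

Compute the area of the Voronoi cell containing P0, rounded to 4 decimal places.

1. box [0,73]×[0,50]: [(0, 0) (73, 0) (73, 50) (0, 50)]
2. ⊥bis P0·P1 via (43.65,27.135): [(7.0937, 0) (73, 0) (73, 48.9209)]  |A|=1612.098
3. ⊥bis P0·P2 via (34.785,28.4): [(16.3843, 6.8962) (10.4832, 0) (73, 0) (73, 48.9209)]  |A|=1600.4106
4. ⊥bis P0·P3 via (41.465,23.415): [(47.236, 29.7968) (20.2911, 0) (73, 0) (73, 48.9209)]  |A|=1415.4778
5. ⊥bis P0·P4 via (59.335,18.26): [(42.0339, 24.0441) (20.2911, 0) (73, 0) (73, 13.6915)]  |A|=845.6555
6. ⊥bis P0·P5 via (51.755,22.35): [(49.5744, 21.5232) (34.6298, 15.8564) (20.2911, 0) (73, 0) (73, 13.6915)]  |A|=805.4529
7. ⊥bis P0·P6 via (48.745,15.42): [(52.4579, 20.5592) (37.6045, 0) (73, 0) (73, 13.6915)]  |A|=504.4773
8. ⊥bis P0·P7 via (44.51,25.045): [(52.4579, 20.5592) (37.6045, 0) (73, 0) (73, 13.6915)]  |A|=504.4773
9. canonical 4-gon: [(52.4579, 20.5592) (37.6045, 0) (73, 0) (73, 13.6915)]
10. shoelace: 504.4773

Area of P0's cell: 504.4773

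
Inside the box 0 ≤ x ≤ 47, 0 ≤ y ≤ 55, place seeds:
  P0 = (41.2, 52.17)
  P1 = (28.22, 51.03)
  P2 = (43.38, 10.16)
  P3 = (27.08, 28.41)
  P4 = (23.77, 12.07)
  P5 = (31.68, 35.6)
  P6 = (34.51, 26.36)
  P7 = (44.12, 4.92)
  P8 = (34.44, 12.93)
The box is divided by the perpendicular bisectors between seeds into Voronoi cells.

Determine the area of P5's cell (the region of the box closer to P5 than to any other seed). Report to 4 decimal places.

Area of P5's cell: 237.9158

1. box [0,47]×[0,55]: [(0, 0) (47, 0) (47, 55) (0, 55)]
2. ⊥bis P5·P0 via (36.44,43.885): [(0, 0) (47, 0) (47, 37.8179) (17.0938, 55) (0, 55)]  |A|=2328.0752
3. ⊥bis P5·P1 via (29.95,43.315): [(0, 36.5991) (0, 0) (47, 0) (47, 37.8179) (35.3317, 44.5218)]  |A|=1913.4507
4. ⊥bis P5·P2 via (37.53,22.88): [(0, 36.5991) (0, 5.6197) (47, 27.2353) (47, 37.8179) (35.3317, 44.5218)]  |A|=1141.3571
5. ⊥bis P5·P3 via (29.38,32.005): [(16.4379, 40.2851) (41.0863, 24.5156) (47, 27.2353) (47, 37.8179) (35.3317, 44.5218)]  |A|=329.9084
6. ⊥bis P5·P4 via (27.725,23.835): [(16.4379, 40.2851) (41.0863, 24.5156) (47, 27.2353) (47, 37.8179) (35.3317, 44.5218)]  |A|=329.9084
7. ⊥bis P5·P6 via (33.095,30.98): [(16.4379, 40.2851) (31.6661, 30.5424) (47, 35.2388) (47, 37.8179) (35.3317, 44.5218)]  |A|=237.9158
8. ⊥bis P5·P7 via (37.9,20.26): [(16.4379, 40.2851) (31.6661, 30.5424) (47, 35.2388) (47, 37.8179) (35.3317, 44.5218)]  |A|=237.9158
9. ⊥bis P5·P8 via (33.06,24.265): [(16.4379, 40.2851) (31.6661, 30.5424) (47, 35.2388) (47, 37.8179) (35.3317, 44.5218)]  |A|=237.9158
10. canonical 5-gon: [(16.4379, 40.2851) (31.6661, 30.5424) (47, 35.2388) (47, 37.8179) (35.3317, 44.5218)]
11. shoelace: 237.9158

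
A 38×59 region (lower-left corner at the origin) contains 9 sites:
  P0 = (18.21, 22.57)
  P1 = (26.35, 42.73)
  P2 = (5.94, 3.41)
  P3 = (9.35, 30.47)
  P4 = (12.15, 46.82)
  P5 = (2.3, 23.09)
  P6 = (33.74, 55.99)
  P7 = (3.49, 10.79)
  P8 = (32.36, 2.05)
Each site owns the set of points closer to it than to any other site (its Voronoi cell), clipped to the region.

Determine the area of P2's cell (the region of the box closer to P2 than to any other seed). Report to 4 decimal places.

1. box [0,38]×[0,59]: [(0, 0) (38, 0) (38, 59) (0, 59)]
2. ⊥bis P2·P0 via (12.075,12.99): [(0, 20.7228) (0, 0) (32.3593, 0)]  |A|=335.2875
3. ⊥bis P2·P1 via (16.145,23.07): [(0, 20.7228) (0, 0) (32.3593, 0)]  |A|=335.2875
4. ⊥bis P2·P3 via (7.645,16.94): [(5.4811, 17.2127) (0, 17.9034) (0, 0) (32.3593, 0)]  |A|=327.5608
5. ⊥bis P2·P4 via (9.045,25.115): [(5.4811, 17.2127) (0, 17.9034) (0, 0) (32.3593, 0)]  |A|=327.5608
6. ⊥bis P2·P5 via (4.12,13.25): [(9.9773, 14.3334) (0, 12.488) (0, 0) (32.3593, 0)]  |A|=294.2069
7. ⊥bis P2·P6 via (19.84,29.7): [(9.9773, 14.3334) (0, 12.488) (0, 0) (32.3593, 0)]  |A|=294.2069
8. ⊥bis P2·P7 via (4.715,7.1): [(15.6196, 10.7201) (0, 5.5347) (0, 0) (32.3593, 0)]  |A|=216.6721
9. ⊥bis P2·P8 via (19.15,2.73): [(19.4355, 8.2764) (15.6196, 10.7201) (0, 5.5347) (0, 0) (19.0095, 0)]  |A|=161.4281
10. canonical 5-gon: [(19.4355, 8.2764) (15.6196, 10.7201) (0, 5.5347) (0, 0) (19.0095, 0)]
11. shoelace: 161.4281

Area of P2's cell: 161.4281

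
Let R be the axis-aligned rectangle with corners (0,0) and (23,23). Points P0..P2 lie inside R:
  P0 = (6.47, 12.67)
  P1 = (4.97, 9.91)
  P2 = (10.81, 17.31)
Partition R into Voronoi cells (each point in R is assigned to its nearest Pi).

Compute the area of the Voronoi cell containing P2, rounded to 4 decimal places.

1. box [0,23]×[0,23]: [(0, 0) (23, 0) (23, 23) (0, 23)]
2. ⊥bis P2·P0 via (8.64,14.99): [(23, 1.5584) (23, 23) (0.0763, 23)]  |A|=245.7597
3. ⊥bis P2·P1 via (7.89,13.61): [(22.1317, 2.3706) (23, 1.6854) (23, 23) (0.0763, 23)]  |A|=245.7046
4. canonical 4-gon: [(22.1317, 2.3706) (23, 1.6854) (23, 23) (0.0763, 23)]
5. shoelace: 245.7046

Area of P2's cell: 245.7046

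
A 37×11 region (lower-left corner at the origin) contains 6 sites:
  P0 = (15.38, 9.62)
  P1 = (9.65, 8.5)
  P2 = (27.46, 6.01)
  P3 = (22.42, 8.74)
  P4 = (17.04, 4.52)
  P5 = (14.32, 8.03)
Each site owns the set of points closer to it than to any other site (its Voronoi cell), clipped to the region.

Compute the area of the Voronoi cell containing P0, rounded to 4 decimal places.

Area of P0's cell: 16.1464

1. box [0,37]×[0,11]: [(0, 0) (37, 0) (37, 11) (0, 11)]
2. ⊥bis P0·P1 via (12.515,9.06): [(14.2859, 0) (37, 0) (37, 11) (12.1358, 11)]  |A|=261.6807
3. ⊥bis P0·P2 via (21.42,7.815): [(14.2859, 0) (19.0846, 0) (22.3718, 11) (12.1358, 11)]  |A|=82.6907
4. ⊥bis P0·P3 via (18.9,9.18): [(14.2859, 0) (17.7525, 0) (19.1275, 11) (12.1358, 11)]  |A|=57.5207
5. ⊥bis P0·P4 via (16.21,7.07): [(13.1017, 6.0583) (18.7392, 7.8932) (19.1275, 11) (12.1358, 11)]  |A|=25.6763
6. ⊥bis P0·P5 via (14.85,8.825): [(12.218, 10.5797) (17.065, 7.3483) (18.7392, 7.8932) (19.1275, 11) (12.1358, 11)]  |A|=16.1464
7. canonical 5-gon: [(12.218, 10.5797) (17.065, 7.3483) (18.7392, 7.8932) (19.1275, 11) (12.1358, 11)]
8. shoelace: 16.1464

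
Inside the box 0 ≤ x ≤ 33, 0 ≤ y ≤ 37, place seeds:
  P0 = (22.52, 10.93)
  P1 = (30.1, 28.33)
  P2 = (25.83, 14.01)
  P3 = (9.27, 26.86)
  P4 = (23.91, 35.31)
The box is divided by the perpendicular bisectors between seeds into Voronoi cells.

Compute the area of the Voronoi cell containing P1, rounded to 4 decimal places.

Area of P1's cell: 127.1361

1. box [0,33]×[0,37]: [(0, 0) (33, 0) (33, 37) (0, 37)]
2. ⊥bis P1·P0 via (26.31,19.63): [(0, 31.0915) (33, 16.7156) (33, 37) (0, 37)]  |A|=432.1828
3. ⊥bis P1·P2 via (27.965,21.17): [(0, 31.0915) (11.5153, 26.075) (33, 19.6686) (33, 37) (0, 37)]  |A|=400.4605
4. ⊥bis P1·P3 via (19.685,27.595): [(19.9702, 23.5539) (33, 19.6686) (33, 37) (19.0213, 37)]  |A|=206.8917
5. ⊥bis P1·P4 via (27.005,31.82): [(19.8355, 25.462) (19.9702, 23.5539) (33, 19.6686) (33, 37) (32.8461, 37)]  |A|=127.1361
6. canonical 5-gon: [(19.8355, 25.462) (19.9702, 23.5539) (33, 19.6686) (33, 37) (32.8461, 37)]
7. shoelace: 127.1361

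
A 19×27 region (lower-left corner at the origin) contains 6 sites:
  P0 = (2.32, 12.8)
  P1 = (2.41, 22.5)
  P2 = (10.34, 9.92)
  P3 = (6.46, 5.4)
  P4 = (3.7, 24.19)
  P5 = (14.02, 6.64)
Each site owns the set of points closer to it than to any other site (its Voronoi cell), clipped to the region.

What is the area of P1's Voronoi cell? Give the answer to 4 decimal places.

Area of P1's cell: 41.7653

1. box [0,19]×[0,27]: [(0, 0) (19, 0) (19, 27) (0, 27)]
2. ⊥bis P1·P0 via (2.365,17.65): [(0, 17.6719) (19, 17.4957) (19, 27) (0, 27)]  |A|=178.9078
3. ⊥bis P1·P2 via (6.375,16.21): [(0, 17.6719) (8.5681, 17.5924) (19, 24.1684) (19, 27) (0, 27)]  |A|=144.1032
4. ⊥bis P1·P3 via (4.435,13.95): [(0, 17.6719) (8.5681, 17.5924) (19, 24.1684) (19, 27) (0, 27)]  |A|=144.1032
5. ⊥bis P1·P4 via (3.055,23.345): [(0, 25.6769) (0, 17.6719) (8.5681, 17.5924) (9.6762, 18.291)]  |A|=41.7653
6. ⊥bis P1·P5 via (8.215,14.57): [(0, 25.6769) (0, 17.6719) (8.5681, 17.5924) (9.6762, 18.291)]  |A|=41.7653
7. canonical 4-gon: [(0, 25.6769) (0, 17.6719) (8.5681, 17.5924) (9.6762, 18.291)]
8. shoelace: 41.7653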